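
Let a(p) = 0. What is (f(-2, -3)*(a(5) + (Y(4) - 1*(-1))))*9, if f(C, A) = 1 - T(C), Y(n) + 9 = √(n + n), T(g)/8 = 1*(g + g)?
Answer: -2376 + 594*√2 ≈ -1536.0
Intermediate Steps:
T(g) = 16*g (T(g) = 8*(1*(g + g)) = 8*(1*(2*g)) = 8*(2*g) = 16*g)
Y(n) = -9 + √2*√n (Y(n) = -9 + √(n + n) = -9 + √(2*n) = -9 + √2*√n)
f(C, A) = 1 - 16*C
(f(-2, -3)*(a(5) + (Y(4) - 1*(-1))))*9 = ((1 - 16*(-2))*(0 + ((-9 + √2*√4) - 1*(-1))))*9 = ((1 + 32)*(0 + ((-9 + √2*2) + 1)))*9 = (33*(0 + ((-9 + 2*√2) + 1)))*9 = (33*(0 + (-8 + 2*√2)))*9 = (33*(-8 + 2*√2))*9 = (-264 + 66*√2)*9 = -2376 + 594*√2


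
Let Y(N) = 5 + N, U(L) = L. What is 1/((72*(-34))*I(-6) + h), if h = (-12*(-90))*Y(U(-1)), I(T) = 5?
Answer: -1/7920 ≈ -0.00012626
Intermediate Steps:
h = 4320 (h = (-12*(-90))*(5 - 1) = 1080*4 = 4320)
1/((72*(-34))*I(-6) + h) = 1/((72*(-34))*5 + 4320) = 1/(-2448*5 + 4320) = 1/(-12240 + 4320) = 1/(-7920) = -1/7920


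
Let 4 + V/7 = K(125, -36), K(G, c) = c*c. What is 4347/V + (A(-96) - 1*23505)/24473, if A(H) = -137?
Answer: -15347731/31619116 ≈ -0.48539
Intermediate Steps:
K(G, c) = c**2
V = 9044 (V = -28 + 7*(-36)**2 = -28 + 7*1296 = -28 + 9072 = 9044)
4347/V + (A(-96) - 1*23505)/24473 = 4347/9044 + (-137 - 1*23505)/24473 = 4347*(1/9044) + (-137 - 23505)*(1/24473) = 621/1292 - 23642*1/24473 = 621/1292 - 23642/24473 = -15347731/31619116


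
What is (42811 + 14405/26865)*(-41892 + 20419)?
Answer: -4939356543632/5373 ≈ -9.1929e+8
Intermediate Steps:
(42811 + 14405/26865)*(-41892 + 20419) = (42811 + 14405*(1/26865))*(-21473) = (42811 + 2881/5373)*(-21473) = (230026384/5373)*(-21473) = -4939356543632/5373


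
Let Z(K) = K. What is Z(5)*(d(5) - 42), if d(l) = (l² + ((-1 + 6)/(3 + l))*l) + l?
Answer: -355/8 ≈ -44.375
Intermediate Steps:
d(l) = l + l² + 5*l/(3 + l) (d(l) = (l² + (5/(3 + l))*l) + l = (l² + 5*l/(3 + l)) + l = l + l² + 5*l/(3 + l))
Z(5)*(d(5) - 42) = 5*(5*(8 + 5² + 4*5)/(3 + 5) - 42) = 5*(5*(8 + 25 + 20)/8 - 42) = 5*(5*(⅛)*53 - 42) = 5*(265/8 - 42) = 5*(-71/8) = -355/8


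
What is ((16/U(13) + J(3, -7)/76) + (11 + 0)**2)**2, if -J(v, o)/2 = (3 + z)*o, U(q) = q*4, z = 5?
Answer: 919726929/61009 ≈ 15075.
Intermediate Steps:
U(q) = 4*q
J(v, o) = -16*o (J(v, o) = -2*(3 + 5)*o = -16*o)
((16/U(13) + J(3, -7)/76) + (11 + 0)**2)**2 = ((16/((4*13)) - 16*(-7)/76) + (11 + 0)**2)**2 = ((16/52 + 112*(1/76)) + 11**2)**2 = ((16*(1/52) + 28/19) + 121)**2 = ((4/13 + 28/19) + 121)**2 = (440/247 + 121)**2 = (30327/247)**2 = 919726929/61009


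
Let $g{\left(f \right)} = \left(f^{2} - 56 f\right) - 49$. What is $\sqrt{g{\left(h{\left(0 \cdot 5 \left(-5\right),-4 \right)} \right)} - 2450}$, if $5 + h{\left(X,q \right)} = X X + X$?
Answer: $i \sqrt{2194} \approx 46.84 i$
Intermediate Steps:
$h{\left(X,q \right)} = -5 + X + X^{2}$ ($h{\left(X,q \right)} = -5 + \left(X X + X\right) = -5 + \left(X^{2} + X\right) = -5 + \left(X + X^{2}\right) = -5 + X + X^{2}$)
$g{\left(f \right)} = -49 + f^{2} - 56 f$
$\sqrt{g{\left(h{\left(0 \cdot 5 \left(-5\right),-4 \right)} \right)} - 2450} = \sqrt{\left(-49 + \left(-5 + 0 \cdot 5 \left(-5\right) + \left(0 \cdot 5 \left(-5\right)\right)^{2}\right)^{2} - 56 \left(-5 + 0 \cdot 5 \left(-5\right) + \left(0 \cdot 5 \left(-5\right)\right)^{2}\right)\right) - 2450} = \sqrt{\left(-49 + \left(-5 + 0 \left(-5\right) + \left(0 \left(-5\right)\right)^{2}\right)^{2} - 56 \left(-5 + 0 \left(-5\right) + \left(0 \left(-5\right)\right)^{2}\right)\right) - 2450} = \sqrt{\left(-49 + \left(-5 + 0 + 0^{2}\right)^{2} - 56 \left(-5 + 0 + 0^{2}\right)\right) - 2450} = \sqrt{\left(-49 + \left(-5 + 0 + 0\right)^{2} - 56 \left(-5 + 0 + 0\right)\right) - 2450} = \sqrt{\left(-49 + \left(-5\right)^{2} - -280\right) - 2450} = \sqrt{\left(-49 + 25 + 280\right) - 2450} = \sqrt{256 - 2450} = \sqrt{-2194} = i \sqrt{2194}$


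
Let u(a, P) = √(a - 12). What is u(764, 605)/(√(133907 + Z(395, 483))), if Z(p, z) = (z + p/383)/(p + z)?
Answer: 4*√3631060078451561/3216401993 ≈ 0.074939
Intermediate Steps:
u(a, P) = √(-12 + a)
Z(p, z) = (z + p/383)/(p + z) (Z(p, z) = (z + p*(1/383))/(p + z) = (z + p/383)/(p + z))
u(764, 605)/(√(133907 + Z(395, 483))) = √(-12 + 764)/(√(133907 + (483 + (1/383)*395)/(395 + 483))) = √752/(√(133907 + (483 + 395/383)/878)) = (4*√47)/(√(133907 + (1/878)*(185384/383))) = (4*√47)/(√(133907 + 92692/168137)) = (4*√47)/(√(22514813951/168137)) = (4*√47)/((7*√77256597413863/168137)) = (4*√47)*(√77256597413863/3216401993) = 4*√3631060078451561/3216401993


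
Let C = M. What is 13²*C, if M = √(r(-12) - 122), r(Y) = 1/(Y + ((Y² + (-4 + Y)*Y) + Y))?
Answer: 13*I*√2968914/12 ≈ 1866.6*I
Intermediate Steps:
r(Y) = 1/(Y² + 2*Y + Y*(-4 + Y)) (r(Y) = 1/(Y + ((Y² + Y*(-4 + Y)) + Y)) = 1/(Y + (Y + Y² + Y*(-4 + Y))) = 1/(Y² + 2*Y + Y*(-4 + Y)))
M = I*√2968914/156 (M = √((½)/(-12*(-1 - 12)) - 122) = √((½)*(-1/12)/(-13) - 122) = √((½)*(-1/12)*(-1/13) - 122) = √(1/312 - 122) = √(-38063/312) = I*√2968914/156 ≈ 11.045*I)
C = I*√2968914/156 ≈ 11.045*I
13²*C = 13²*(I*√2968914/156) = 169*(I*√2968914/156) = 13*I*√2968914/12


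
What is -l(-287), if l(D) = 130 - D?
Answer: -417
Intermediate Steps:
-l(-287) = -(130 - 1*(-287)) = -(130 + 287) = -1*417 = -417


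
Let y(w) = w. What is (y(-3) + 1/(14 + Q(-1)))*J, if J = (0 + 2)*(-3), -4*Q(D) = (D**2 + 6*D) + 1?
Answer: 88/5 ≈ 17.600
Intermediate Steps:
Q(D) = -1/4 - 3*D/2 - D**2/4 (Q(D) = -((D**2 + 6*D) + 1)/4 = -(1 + D**2 + 6*D)/4 = -1/4 - 3*D/2 - D**2/4)
J = -6 (J = 2*(-3) = -6)
(y(-3) + 1/(14 + Q(-1)))*J = (-3 + 1/(14 + (-1/4 - 3/2*(-1) - 1/4*(-1)**2)))*(-6) = (-3 + 1/(14 + (-1/4 + 3/2 - 1/4*1)))*(-6) = (-3 + 1/(14 + (-1/4 + 3/2 - 1/4)))*(-6) = (-3 + 1/(14 + 1))*(-6) = (-3 + 1/15)*(-6) = -44/15*(-6) = 88/5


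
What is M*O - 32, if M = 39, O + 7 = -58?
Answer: -2567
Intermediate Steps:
O = -65 (O = -7 - 58 = -65)
M*O - 32 = 39*(-65) - 32 = -2535 - 32 = -2567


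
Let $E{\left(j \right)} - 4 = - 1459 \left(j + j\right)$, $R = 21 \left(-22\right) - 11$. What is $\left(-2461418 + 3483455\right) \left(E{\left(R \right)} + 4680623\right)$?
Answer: $6194403753117$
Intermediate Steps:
$R = -473$ ($R = -462 - 11 = -473$)
$E{\left(j \right)} = 4 - 2918 j$ ($E{\left(j \right)} = 4 - 1459 \left(j + j\right) = 4 - 1459 \cdot 2 j = 4 - 2918 j$)
$\left(-2461418 + 3483455\right) \left(E{\left(R \right)} + 4680623\right) = \left(-2461418 + 3483455\right) \left(\left(4 - -1380214\right) + 4680623\right) = 1022037 \left(\left(4 + 1380214\right) + 4680623\right) = 1022037 \left(1380218 + 4680623\right) = 1022037 \cdot 6060841 = 6194403753117$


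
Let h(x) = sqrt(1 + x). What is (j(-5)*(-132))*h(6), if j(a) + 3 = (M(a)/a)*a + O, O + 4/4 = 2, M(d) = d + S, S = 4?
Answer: 396*sqrt(7) ≈ 1047.7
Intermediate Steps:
M(d) = 4 + d (M(d) = d + 4 = 4 + d)
O = 1 (O = -1 + 2 = 1)
j(a) = 2 + a (j(a) = -3 + (((4 + a)/a)*a + 1) = -3 + ((4 + a) + 1) = -3 + (5 + a) = 2 + a)
(j(-5)*(-132))*h(6) = ((2 - 5)*(-132))*sqrt(1 + 6) = (-3*(-132))*sqrt(7) = 396*sqrt(7)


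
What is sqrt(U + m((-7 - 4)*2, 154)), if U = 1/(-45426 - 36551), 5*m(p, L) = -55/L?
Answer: I*sqrt(39191698)/23422 ≈ 0.26728*I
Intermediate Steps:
m(p, L) = -11/L (m(p, L) = (-55/L)/5 = -11/L)
U = -1/81977 (U = 1/(-81977) = -1/81977 ≈ -1.2199e-5)
sqrt(U + m((-7 - 4)*2, 154)) = sqrt(-1/81977 - 11/154) = sqrt(-1/81977 - 11*1/154) = sqrt(-1/81977 - 1/14) = sqrt(-11713/163954) = I*sqrt(39191698)/23422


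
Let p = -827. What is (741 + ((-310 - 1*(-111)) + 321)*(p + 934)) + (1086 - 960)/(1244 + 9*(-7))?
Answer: 16292021/1181 ≈ 13795.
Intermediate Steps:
(741 + ((-310 - 1*(-111)) + 321)*(p + 934)) + (1086 - 960)/(1244 + 9*(-7)) = (741 + ((-310 - 1*(-111)) + 321)*(-827 + 934)) + (1086 - 960)/(1244 + 9*(-7)) = (741 + ((-310 + 111) + 321)*107) + 126/(1244 - 63) = (741 + (-199 + 321)*107) + 126/1181 = (741 + 122*107) + 126*(1/1181) = (741 + 13054) + 126/1181 = 13795 + 126/1181 = 16292021/1181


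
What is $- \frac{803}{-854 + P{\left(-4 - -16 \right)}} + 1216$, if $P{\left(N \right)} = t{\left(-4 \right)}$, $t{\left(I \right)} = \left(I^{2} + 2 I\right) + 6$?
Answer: $\frac{1022243}{840} \approx 1217.0$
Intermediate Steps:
$t{\left(I \right)} = 6 + I^{2} + 2 I$
$P{\left(N \right)} = 14$ ($P{\left(N \right)} = 6 + \left(-4\right)^{2} + 2 \left(-4\right) = 6 + 16 - 8 = 14$)
$- \frac{803}{-854 + P{\left(-4 - -16 \right)}} + 1216 = - \frac{803}{-854 + 14} + 1216 = - \frac{803}{-840} + 1216 = \left(-803\right) \left(- \frac{1}{840}\right) + 1216 = \frac{803}{840} + 1216 = \frac{1022243}{840}$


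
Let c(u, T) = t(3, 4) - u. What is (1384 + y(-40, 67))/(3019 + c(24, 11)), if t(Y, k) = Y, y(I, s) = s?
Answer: 1451/2998 ≈ 0.48399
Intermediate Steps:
c(u, T) = 3 - u
(1384 + y(-40, 67))/(3019 + c(24, 11)) = (1384 + 67)/(3019 + (3 - 1*24)) = 1451/(3019 + (3 - 24)) = 1451/(3019 - 21) = 1451/2998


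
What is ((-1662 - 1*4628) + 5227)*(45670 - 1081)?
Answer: -47398107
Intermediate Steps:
((-1662 - 1*4628) + 5227)*(45670 - 1081) = ((-1662 - 4628) + 5227)*44589 = (-6290 + 5227)*44589 = -1063*44589 = -47398107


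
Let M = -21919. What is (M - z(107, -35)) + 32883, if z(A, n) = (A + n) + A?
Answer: 10785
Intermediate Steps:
z(A, n) = n + 2*A
(M - z(107, -35)) + 32883 = (-21919 - (-35 + 2*107)) + 32883 = (-21919 - (-35 + 214)) + 32883 = (-21919 - 1*179) + 32883 = (-21919 - 179) + 32883 = -22098 + 32883 = 10785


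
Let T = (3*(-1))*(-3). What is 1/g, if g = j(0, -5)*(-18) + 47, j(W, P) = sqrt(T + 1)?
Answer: -47/1031 - 18*sqrt(10)/1031 ≈ -0.10080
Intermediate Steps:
T = 9 (T = -3*(-3) = 9)
j(W, P) = sqrt(10) (j(W, P) = sqrt(9 + 1) = sqrt(10))
g = 47 - 18*sqrt(10) (g = sqrt(10)*(-18) + 47 = -18*sqrt(10) + 47 = 47 - 18*sqrt(10) ≈ -9.9210)
1/g = 1/(47 - 18*sqrt(10))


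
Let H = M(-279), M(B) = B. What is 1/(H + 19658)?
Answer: 1/19379 ≈ 5.1602e-5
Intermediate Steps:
H = -279
1/(H + 19658) = 1/(-279 + 19658) = 1/19379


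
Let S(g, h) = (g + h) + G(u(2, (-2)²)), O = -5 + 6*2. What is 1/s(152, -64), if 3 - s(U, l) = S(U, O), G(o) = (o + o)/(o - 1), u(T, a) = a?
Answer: -3/476 ≈ -0.0063025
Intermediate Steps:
G(o) = 2*o/(-1 + o) (G(o) = (2*o)/(-1 + o) = 2*o/(-1 + o))
O = 7 (O = -5 + 12 = 7)
S(g, h) = 8/3 + g + h (S(g, h) = (g + h) + 2*(-2)²/(-1 + (-2)²) = (g + h) + 2*4/(-1 + 4) = (g + h) + 2*4/3 = (g + h) + 2*4*(⅓) = (g + h) + 8/3 = 8/3 + g + h)
s(U, l) = -20/3 - U (s(U, l) = 3 - (8/3 + U + 7) = 3 - (29/3 + U) = 3 + (-29/3 - U) = -20/3 - U)
1/s(152, -64) = 1/(-20/3 - 1*152) = 1/(-20/3 - 152) = 1/(-476/3) = -3/476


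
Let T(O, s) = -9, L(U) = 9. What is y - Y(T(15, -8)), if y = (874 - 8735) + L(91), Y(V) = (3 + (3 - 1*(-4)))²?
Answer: -7952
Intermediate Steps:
Y(V) = 100 (Y(V) = (3 + (3 + 4))² = (3 + 7)² = 10² = 100)
y = -7852 (y = (874 - 8735) + 9 = -7861 + 9 = -7852)
y - Y(T(15, -8)) = -7852 - 1*100 = -7852 - 100 = -7952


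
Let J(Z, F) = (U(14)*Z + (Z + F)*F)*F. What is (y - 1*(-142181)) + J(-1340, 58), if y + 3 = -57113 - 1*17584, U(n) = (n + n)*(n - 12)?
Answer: -8597487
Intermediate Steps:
U(n) = 2*n*(-12 + n) (U(n) = (2*n)*(-12 + n) = 2*n*(-12 + n))
y = -74700 (y = -3 + (-57113 - 1*17584) = -3 + (-57113 - 17584) = -3 - 74697 = -74700)
J(Z, F) = F*(56*Z + F*(F + Z)) (J(Z, F) = ((2*14*(-12 + 14))*Z + (Z + F)*F)*F = ((2*14*2)*Z + (F + Z)*F)*F = (56*Z + F*(F + Z))*F = F*(56*Z + F*(F + Z)))
(y - 1*(-142181)) + J(-1340, 58) = (-74700 - 1*(-142181)) + 58*(58**2 + 56*(-1340) + 58*(-1340)) = (-74700 + 142181) + 58*(3364 - 75040 - 77720) = 67481 + 58*(-149396) = 67481 - 8664968 = -8597487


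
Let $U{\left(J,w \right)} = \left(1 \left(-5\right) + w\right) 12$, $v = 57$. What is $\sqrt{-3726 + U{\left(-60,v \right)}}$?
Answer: $i \sqrt{3102} \approx 55.696 i$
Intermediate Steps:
$U{\left(J,w \right)} = -60 + 12 w$ ($U{\left(J,w \right)} = \left(-5 + w\right) 12 = -60 + 12 w$)
$\sqrt{-3726 + U{\left(-60,v \right)}} = \sqrt{-3726 + \left(-60 + 12 \cdot 57\right)} = \sqrt{-3726 + \left(-60 + 684\right)} = \sqrt{-3726 + 624} = \sqrt{-3102} = i \sqrt{3102}$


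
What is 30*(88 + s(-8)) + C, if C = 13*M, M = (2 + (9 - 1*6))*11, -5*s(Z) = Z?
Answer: 3403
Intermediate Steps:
s(Z) = -Z/5
M = 55 (M = (2 + (9 - 6))*11 = (2 + 3)*11 = 5*11 = 55)
C = 715 (C = 13*55 = 715)
30*(88 + s(-8)) + C = 30*(88 - ⅕*(-8)) + 715 = 30*(88 + 8/5) + 715 = 30*(448/5) + 715 = 2688 + 715 = 3403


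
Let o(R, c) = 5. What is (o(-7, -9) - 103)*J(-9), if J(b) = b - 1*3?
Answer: 1176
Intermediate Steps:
J(b) = -3 + b (J(b) = b - 3 = -3 + b)
(o(-7, -9) - 103)*J(-9) = (5 - 103)*(-3 - 9) = -98*(-12) = 1176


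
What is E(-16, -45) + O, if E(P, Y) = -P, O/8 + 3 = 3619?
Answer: 28944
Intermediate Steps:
O = 28928 (O = -24 + 8*3619 = -24 + 28952 = 28928)
E(-16, -45) + O = -1*(-16) + 28928 = 16 + 28928 = 28944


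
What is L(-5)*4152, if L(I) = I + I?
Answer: -41520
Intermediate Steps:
L(I) = 2*I
L(-5)*4152 = (2*(-5))*4152 = -10*4152 = -41520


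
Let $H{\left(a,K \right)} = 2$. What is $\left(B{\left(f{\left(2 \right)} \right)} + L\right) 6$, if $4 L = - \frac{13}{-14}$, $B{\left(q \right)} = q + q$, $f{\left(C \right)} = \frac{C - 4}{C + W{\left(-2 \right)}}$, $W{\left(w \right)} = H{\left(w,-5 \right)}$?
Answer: $- \frac{129}{28} \approx -4.6071$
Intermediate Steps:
$W{\left(w \right)} = 2$
$f{\left(C \right)} = \frac{-4 + C}{2 + C}$ ($f{\left(C \right)} = \frac{C - 4}{C + 2} = \frac{-4 + C}{2 + C}$)
$B{\left(q \right)} = 2 q$
$L = \frac{13}{56}$ ($L = \frac{\left(-13\right) \frac{1}{-14}}{4} = \frac{\left(-13\right) \left(- \frac{1}{14}\right)}{4} = \frac{1}{4} \cdot \frac{13}{14} = \frac{13}{56} \approx 0.23214$)
$\left(B{\left(f{\left(2 \right)} \right)} + L\right) 6 = \left(2 \frac{-4 + 2}{2 + 2} + \frac{13}{56}\right) 6 = \left(2 \cdot \frac{1}{4} \left(-2\right) + \frac{13}{56}\right) 6 = \left(2 \left(- \frac{1}{2}\right) + \frac{13}{56}\right) 6 = \left(-1 + \frac{13}{56}\right) 6 = \left(- \frac{43}{56}\right) 6 = - \frac{129}{28}$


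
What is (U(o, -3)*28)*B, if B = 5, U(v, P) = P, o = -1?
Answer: -420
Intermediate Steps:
(U(o, -3)*28)*B = -3*28*5 = -84*5 = -420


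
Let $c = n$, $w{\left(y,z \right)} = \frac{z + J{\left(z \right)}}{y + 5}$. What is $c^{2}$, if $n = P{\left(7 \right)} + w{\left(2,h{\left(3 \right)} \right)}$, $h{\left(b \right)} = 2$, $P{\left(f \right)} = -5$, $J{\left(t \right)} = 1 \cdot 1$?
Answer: $\frac{1024}{49} \approx 20.898$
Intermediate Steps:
$J{\left(t \right)} = 1$
$w{\left(y,z \right)} = \frac{1 + z}{5 + y}$ ($w{\left(y,z \right)} = \frac{z + 1}{y + 5} = \frac{1 + z}{5 + y}$)
$n = - \frac{32}{7}$ ($n = -5 + \frac{1 + 2}{5 + 2} = -5 + \frac{1}{7} \cdot 3 = -5 + \frac{3}{7} = - \frac{32}{7} \approx -4.5714$)
$c = - \frac{32}{7} \approx -4.5714$
$c^{2} = \left(- \frac{32}{7}\right)^{2} = \frac{1024}{49}$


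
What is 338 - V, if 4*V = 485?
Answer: 867/4 ≈ 216.75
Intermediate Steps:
V = 485/4 (V = (¼)*485 = 485/4 ≈ 121.25)
338 - V = 338 - 1*485/4 = 338 - 485/4 = 867/4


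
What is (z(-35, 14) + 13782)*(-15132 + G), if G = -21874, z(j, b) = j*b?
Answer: -491883752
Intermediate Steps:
z(j, b) = b*j
(z(-35, 14) + 13782)*(-15132 + G) = (14*(-35) + 13782)*(-15132 - 21874) = (-490 + 13782)*(-37006) = 13292*(-37006) = -491883752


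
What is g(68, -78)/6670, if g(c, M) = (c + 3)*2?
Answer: 71/3335 ≈ 0.021289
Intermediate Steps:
g(c, M) = 6 + 2*c (g(c, M) = (3 + c)*2 = 6 + 2*c)
g(68, -78)/6670 = (6 + 2*68)/6670 = (6 + 136)*(1/6670) = 142*(1/6670) = 71/3335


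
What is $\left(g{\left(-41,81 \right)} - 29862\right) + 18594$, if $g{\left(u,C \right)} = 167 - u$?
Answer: $-11060$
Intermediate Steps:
$\left(g{\left(-41,81 \right)} - 29862\right) + 18594 = \left(\left(167 - -41\right) - 29862\right) + 18594 = \left(\left(167 + 41\right) - 29862\right) + 18594 = \left(208 - 29862\right) + 18594 = -29654 + 18594 = -11060$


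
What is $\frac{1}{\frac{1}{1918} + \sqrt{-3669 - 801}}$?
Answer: $\frac{1918}{16443896281} - \frac{3678724 i \sqrt{4470}}{16443896281} \approx 1.1664 \cdot 10^{-7} - 0.014957 i$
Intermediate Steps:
$\frac{1}{\frac{1}{1918} + \sqrt{-3669 - 801}} = \frac{1}{\frac{1}{1918} + \sqrt{-4470}} = \frac{1}{\frac{1}{1918} + i \sqrt{4470}}$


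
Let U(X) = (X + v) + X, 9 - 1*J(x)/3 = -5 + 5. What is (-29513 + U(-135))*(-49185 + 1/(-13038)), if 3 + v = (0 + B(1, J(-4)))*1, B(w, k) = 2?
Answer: 3183284289884/2173 ≈ 1.4649e+9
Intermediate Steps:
J(x) = 27 (J(x) = 27 - 3*(-5 + 5) = 27 - 3*0 = 27 + 0 = 27)
v = -1 (v = -3 + (0 + 2)*1 = -3 + 2*1 = -3 + 2 = -1)
U(X) = -1 + 2*X (U(X) = (X - 1) + X = (-1 + X) + X = -1 + 2*X)
(-29513 + U(-135))*(-49185 + 1/(-13038)) = (-29513 + (-1 + 2*(-135)))*(-49185 + 1/(-13038)) = (-29513 + (-1 - 270))*(-49185 - 1/13038) = (-29513 - 271)*(-641274031/13038) = -29784*(-641274031/13038) = 3183284289884/2173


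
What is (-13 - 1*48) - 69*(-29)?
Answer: 1940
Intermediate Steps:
(-13 - 1*48) - 69*(-29) = (-13 - 48) + 2001 = -61 + 2001 = 1940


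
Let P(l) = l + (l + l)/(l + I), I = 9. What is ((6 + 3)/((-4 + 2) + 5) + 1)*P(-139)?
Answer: -35584/65 ≈ -547.45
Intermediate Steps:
P(l) = l + 2*l/(9 + l) (P(l) = l + (l + l)/(l + 9) = l + (2*l)/(9 + l) = l + 2*l/(9 + l))
((6 + 3)/((-4 + 2) + 5) + 1)*P(-139) = ((6 + 3)/((-4 + 2) + 5) + 1)*(-139*(11 - 139)/(9 - 139)) = (9/(-2 + 5) + 1)*(-139*(-128)/(-130)) = (9/3 + 1)*(-139*(-1/130)*(-128)) = (9*(⅓) + 1)*(-8896/65) = (3 + 1)*(-8896/65) = 4*(-8896/65) = -35584/65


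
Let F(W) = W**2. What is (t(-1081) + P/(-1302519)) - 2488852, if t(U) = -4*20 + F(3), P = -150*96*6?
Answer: -1080623136879/434173 ≈ -2.4889e+6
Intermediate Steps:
P = -86400 (P = -14400*6 = -86400)
t(U) = -71 (t(U) = -4*20 + 3**2 = -80 + 9 = -71)
(t(-1081) + P/(-1302519)) - 2488852 = (-71 - 86400/(-1302519)) - 2488852 = (-71 - 86400*(-1/1302519)) - 2488852 = (-71 + 28800/434173) - 2488852 = -30797483/434173 - 2488852 = -1080623136879/434173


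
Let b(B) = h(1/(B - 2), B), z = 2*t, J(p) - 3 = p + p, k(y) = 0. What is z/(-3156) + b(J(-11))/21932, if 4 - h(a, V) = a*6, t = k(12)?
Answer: 15/76762 ≈ 0.00019541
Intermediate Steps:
J(p) = 3 + 2*p (J(p) = 3 + (p + p) = 3 + 2*p)
t = 0
z = 0 (z = 2*0 = 0)
h(a, V) = 4 - 6*a (h(a, V) = 4 - a*6 = 4 - 6*a)
b(B) = 4 - 6/(-2 + B) (b(B) = 4 - 6/(B - 2) = 4 - 6/(-2 + B))
z/(-3156) + b(J(-11))/21932 = 0/(-3156) + (2*(-7 + 2*(3 + 2*(-11)))/(-2 + (3 + 2*(-11))))/21932 = 0*(-1/3156) + (2*(-7 + 2*(3 - 22))/(-2 + (3 - 22)))*(1/21932) = 0 + (2*(-7 + 2*(-19))/(-2 - 19))*(1/21932) = 0 + (2*(-7 - 38)/(-21))*(1/21932) = 0 + (2*(-1/21)*(-45))*(1/21932) = 0 + (30/7)*(1/21932) = 0 + 15/76762 = 15/76762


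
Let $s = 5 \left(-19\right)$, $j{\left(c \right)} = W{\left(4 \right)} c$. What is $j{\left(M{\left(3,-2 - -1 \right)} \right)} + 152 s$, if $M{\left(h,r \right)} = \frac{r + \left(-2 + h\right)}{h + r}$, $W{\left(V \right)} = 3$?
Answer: $-14440$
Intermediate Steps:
$M{\left(h,r \right)} = \frac{-2 + h + r}{h + r}$
$j{\left(c \right)} = 3 c$
$s = -95$
$j{\left(M{\left(3,-2 - -1 \right)} \right)} + 152 s = 3 \frac{-2 + 3 - 1}{3 - 1} + 152 \left(-95\right) = 3 \frac{-2 + 3 + \left(-2 + 1\right)}{3 + \left(-2 + 1\right)} - 14440 = 3 \frac{-2 + 3 - 1}{3 - 1} - 14440 = 3 \cdot \frac{1}{2} \cdot 0 - 14440 = 3 \cdot 0 - 14440 = 0 - 14440 = -14440$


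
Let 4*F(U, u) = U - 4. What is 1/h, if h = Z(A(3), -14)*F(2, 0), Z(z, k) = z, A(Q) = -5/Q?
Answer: 6/5 ≈ 1.2000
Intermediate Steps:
F(U, u) = -1 + U/4 (F(U, u) = (U - 4)/4 = (-4 + U)/4 = -1 + U/4)
h = ⅚ (h = (-5/3)*(-1 + (¼)*2) = (-5*⅓)*(-1 + ½) = -5/3*(-½) = ⅚ ≈ 0.83333)
1/h = 1/(⅚) = 6/5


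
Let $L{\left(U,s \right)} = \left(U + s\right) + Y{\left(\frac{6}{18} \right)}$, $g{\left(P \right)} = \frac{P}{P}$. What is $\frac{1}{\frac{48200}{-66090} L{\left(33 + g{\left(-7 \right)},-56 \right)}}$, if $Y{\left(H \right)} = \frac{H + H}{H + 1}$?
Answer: $\frac{6609}{103630} \approx 0.063775$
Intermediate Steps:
$Y{\left(H \right)} = \frac{2 H}{1 + H}$
$g{\left(P \right)} = 1$
$L{\left(U,s \right)} = \frac{1}{2} + U + s$ ($L{\left(U,s \right)} = \left(U + s\right) + \frac{2 \cdot \frac{6}{18}}{1 + \frac{6}{18}} = \left(U + s\right) + \frac{2 \cdot 6 \cdot \frac{1}{18}}{1 + 6 \cdot \frac{1}{18}} = \left(U + s\right) + 2 \cdot \frac{1}{3} \frac{1}{1 + \frac{1}{3}} = \left(U + s\right) + 2 \cdot \frac{1}{3} \frac{1}{\frac{4}{3}} = \left(U + s\right) + 2 \cdot \frac{1}{3} \cdot \frac{3}{4} = \left(U + s\right) + \frac{1}{2} = \frac{1}{2} + U + s$)
$\frac{1}{\frac{48200}{-66090} L{\left(33 + g{\left(-7 \right)},-56 \right)}} = \frac{1}{\frac{48200}{-66090} \left(\frac{1}{2} + \left(33 + 1\right) - 56\right)} = \frac{1}{48200 \left(- \frac{1}{66090}\right) \left(\frac{1}{2} + 34 - 56\right)} = \frac{1}{\left(- \frac{4820}{6609}\right) \left(- \frac{43}{2}\right)} = \left(- \frac{6609}{4820}\right) \left(- \frac{2}{43}\right) = \frac{6609}{103630}$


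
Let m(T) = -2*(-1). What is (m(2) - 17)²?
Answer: 225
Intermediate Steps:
m(T) = 2
(m(2) - 17)² = (2 - 17)² = (-15)² = 225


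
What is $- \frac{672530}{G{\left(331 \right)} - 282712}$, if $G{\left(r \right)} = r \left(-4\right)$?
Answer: $\frac{336265}{142018} \approx 2.3678$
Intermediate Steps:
$G{\left(r \right)} = - 4 r$
$- \frac{672530}{G{\left(331 \right)} - 282712} = - \frac{672530}{\left(-4\right) 331 - 282712} = - \frac{672530}{-1324 - 282712} = - \frac{672530}{-284036} = \left(-672530\right) \left(- \frac{1}{284036}\right) = \frac{336265}{142018}$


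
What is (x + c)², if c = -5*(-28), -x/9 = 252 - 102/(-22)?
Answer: 569633689/121 ≈ 4.7077e+6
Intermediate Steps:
x = -25407/11 (x = -9*(252 - 102/(-22)) = -9*(252 - 102*(-1/22)) = -9*(252 + 51/11) = -9*2823/11 = -25407/11 ≈ -2309.7)
c = 140
(x + c)² = (-25407/11 + 140)² = (-23867/11)² = 569633689/121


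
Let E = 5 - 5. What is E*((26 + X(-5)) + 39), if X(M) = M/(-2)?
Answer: 0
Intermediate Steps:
X(M) = -M/2 (X(M) = M*(-½) = -M/2)
E = 0
E*((26 + X(-5)) + 39) = 0*((26 - ½*(-5)) + 39) = 0*((26 + 5/2) + 39) = 0*(57/2 + 39) = 0*(135/2) = 0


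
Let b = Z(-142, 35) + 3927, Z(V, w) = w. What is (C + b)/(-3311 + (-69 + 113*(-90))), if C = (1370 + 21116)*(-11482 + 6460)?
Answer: 11292073/1355 ≈ 8333.6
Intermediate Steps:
b = 3962 (b = 35 + 3927 = 3962)
C = -112924692 (C = 22486*(-5022) = -112924692)
(C + b)/(-3311 + (-69 + 113*(-90))) = (-112924692 + 3962)/(-3311 + (-69 + 113*(-90))) = -112920730/(-3311 + (-69 - 10170)) = -112920730/(-3311 - 10239) = -112920730/(-13550) = -112920730*(-1/13550) = 11292073/1355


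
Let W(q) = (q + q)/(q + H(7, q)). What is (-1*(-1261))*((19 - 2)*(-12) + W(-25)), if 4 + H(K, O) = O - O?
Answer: -7397026/29 ≈ -2.5507e+5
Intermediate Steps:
H(K, O) = -4 (H(K, O) = -4 + (O - O) = -4 + 0 = -4)
W(q) = 2*q/(-4 + q) (W(q) = (q + q)/(q - 4) = (2*q)/(-4 + q) = 2*q/(-4 + q))
(-1*(-1261))*((19 - 2)*(-12) + W(-25)) = (-1*(-1261))*((19 - 2)*(-12) + 2*(-25)/(-4 - 25)) = 1261*(17*(-12) + 2*(-25)/(-29)) = 1261*(-204 + 2*(-25)*(-1/29)) = 1261*(-204 + 50/29) = 1261*(-5866/29) = -7397026/29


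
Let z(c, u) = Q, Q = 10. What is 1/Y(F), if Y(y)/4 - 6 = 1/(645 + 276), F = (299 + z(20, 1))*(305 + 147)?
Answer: 921/22108 ≈ 0.041659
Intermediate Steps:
z(c, u) = 10
F = 139668 (F = (299 + 10)*(305 + 147) = 309*452 = 139668)
Y(y) = 22108/921 (Y(y) = 24 + 4/(645 + 276) = 24 + 4/921 = 22108/921)
1/Y(F) = 1/(22108/921) = 921/22108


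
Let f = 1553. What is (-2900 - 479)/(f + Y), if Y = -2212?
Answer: 3379/659 ≈ 5.1275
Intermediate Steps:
(-2900 - 479)/(f + Y) = (-2900 - 479)/(1553 - 2212) = -3379/(-659) = -3379*(-1/659) = 3379/659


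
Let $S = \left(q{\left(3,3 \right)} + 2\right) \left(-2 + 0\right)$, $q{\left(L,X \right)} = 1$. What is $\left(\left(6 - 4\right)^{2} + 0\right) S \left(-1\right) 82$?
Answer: $1968$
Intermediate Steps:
$S = -6$ ($S = \left(1 + 2\right) \left(-2 + 0\right) = 3 \left(-2\right) = -6$)
$\left(\left(6 - 4\right)^{2} + 0\right) S \left(-1\right) 82 = \left(\left(6 - 4\right)^{2} + 0\right) \left(-6\right) \left(-1\right) 82 = \left(2^{2} + 0\right) \left(-6\right) \left(-1\right) 82 = \left(4 + 0\right) \left(-6\right) \left(-1\right) 82 = 4 \left(-6\right) \left(-1\right) 82 = \left(-24\right) \left(-1\right) 82 = 24 \cdot 82 = 1968$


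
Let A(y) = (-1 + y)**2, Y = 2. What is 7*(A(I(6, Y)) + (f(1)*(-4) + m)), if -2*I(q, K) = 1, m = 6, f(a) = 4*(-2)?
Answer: 1127/4 ≈ 281.75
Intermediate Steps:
f(a) = -8
I(q, K) = -1/2 (I(q, K) = -1/2*1 = -1/2)
7*(A(I(6, Y)) + (f(1)*(-4) + m)) = 7*((-1 - 1/2)**2 + (-8*(-4) + 6)) = 7*((-3/2)**2 + (32 + 6)) = 7*(9/4 + 38) = 7*(161/4) = 1127/4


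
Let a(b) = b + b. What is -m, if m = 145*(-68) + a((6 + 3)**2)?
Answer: 9698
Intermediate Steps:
a(b) = 2*b
m = -9698 (m = 145*(-68) + 2*(6 + 3)**2 = -9860 + 2*9**2 = -9860 + 2*81 = -9860 + 162 = -9698)
-m = -1*(-9698) = 9698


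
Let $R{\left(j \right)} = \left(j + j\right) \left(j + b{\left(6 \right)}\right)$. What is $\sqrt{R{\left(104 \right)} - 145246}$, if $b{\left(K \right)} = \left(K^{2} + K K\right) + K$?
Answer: $i \sqrt{107390} \approx 327.7 i$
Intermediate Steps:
$b{\left(K \right)} = K + 2 K^{2}$ ($b{\left(K \right)} = \left(K^{2} + K^{2}\right) + K = 2 K^{2} + K = K + 2 K^{2}$)
$R{\left(j \right)} = 2 j \left(78 + j\right)$ ($R{\left(j \right)} = \left(j + j\right) \left(j + 6 \left(1 + 2 \cdot 6\right)\right) = 2 j \left(j + 6 \left(1 + 12\right)\right) = 2 j \left(j + 6 \cdot 13\right) = 2 j \left(j + 78\right) = 2 j \left(78 + j\right)$)
$\sqrt{R{\left(104 \right)} - 145246} = \sqrt{2 \cdot 104 \left(78 + 104\right) - 145246} = \sqrt{2 \cdot 104 \cdot 182 - 145246} = \sqrt{37856 - 145246} = \sqrt{-107390} = i \sqrt{107390}$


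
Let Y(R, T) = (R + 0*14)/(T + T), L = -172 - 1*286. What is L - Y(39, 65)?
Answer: -4583/10 ≈ -458.30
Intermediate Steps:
L = -458 (L = -172 - 286 = -458)
Y(R, T) = R/(2*T) (Y(R, T) = (R + 0)/((2*T)) = R*(1/(2*T)) = R/(2*T))
L - Y(39, 65) = -458 - 39/(2*65) = -458 - 1*3/10 = -458 - 3/10 = -4583/10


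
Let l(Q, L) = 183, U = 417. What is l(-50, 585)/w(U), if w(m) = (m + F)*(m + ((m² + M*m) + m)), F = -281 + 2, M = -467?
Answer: -61/920736 ≈ -6.6251e-5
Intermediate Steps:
F = -279
w(m) = (-279 + m)*(m² - 465*m) (w(m) = (m - 279)*(m + ((m² - 467*m) + m)) = (-279 + m)*(m + (m² - 466*m)) = (-279 + m)*(m² - 465*m))
l(-50, 585)/w(U) = 183/((417*(129735 + 417² - 744*417))) = 183/((417*(129735 + 173889 - 310248))) = 183/((417*(-6624))) = 183/(-2762208) = 183*(-1/2762208) = -61/920736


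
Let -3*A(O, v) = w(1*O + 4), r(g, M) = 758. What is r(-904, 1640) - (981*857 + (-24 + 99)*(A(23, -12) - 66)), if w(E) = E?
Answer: -834334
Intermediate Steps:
A(O, v) = -4/3 - O/3 (A(O, v) = -(1*O + 4)/3 = -(O + 4)/3 = -(4 + O)/3 = -4/3 - O/3)
r(-904, 1640) - (981*857 + (-24 + 99)*(A(23, -12) - 66)) = 758 - (981*857 + (-24 + 99)*((-4/3 - ⅓*23) - 66)) = 758 - (840717 + 75*((-4/3 - 23/3) - 66)) = 758 - (840717 + 75*(-9 - 66)) = 758 - (840717 + 75*(-75)) = 758 - (840717 - 5625) = 758 - 1*835092 = 758 - 835092 = -834334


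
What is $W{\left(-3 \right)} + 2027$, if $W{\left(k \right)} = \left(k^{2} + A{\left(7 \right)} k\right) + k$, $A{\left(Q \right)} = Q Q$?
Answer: $1886$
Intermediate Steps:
$A{\left(Q \right)} = Q^{2}$
$W{\left(k \right)} = k^{2} + 50 k$ ($W{\left(k \right)} = \left(k^{2} + 7^{2} k\right) + k = \left(k^{2} + 49 k\right) + k = k^{2} + 50 k$)
$W{\left(-3 \right)} + 2027 = - 3 \left(50 - 3\right) + 2027 = \left(-3\right) 47 + 2027 = -141 + 2027 = 1886$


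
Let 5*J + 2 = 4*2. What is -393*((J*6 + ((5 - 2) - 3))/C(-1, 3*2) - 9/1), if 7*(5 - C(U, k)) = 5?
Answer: 71919/25 ≈ 2876.8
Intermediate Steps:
C(U, k) = 30/7 (C(U, k) = 5 - ⅐*5 = 5 - 5/7 = 30/7)
J = 6/5 (J = -⅖ + (4*2)/5 = -⅖ + (⅕)*8 = -⅖ + 8/5 = 6/5 ≈ 1.2000)
-393*((J*6 + ((5 - 2) - 3))/C(-1, 3*2) - 9/1) = -393*(((6/5)*6 + ((5 - 2) - 3))/(30/7) - 9/1) = -393*((36/5 + (3 - 3))*(7/30) - 9*1) = -393*((36/5 + 0)*(7/30) - 9) = -393*((36/5)*(7/30) - 9) = -393*(42/25 - 9) = -393*(-183/25) = 71919/25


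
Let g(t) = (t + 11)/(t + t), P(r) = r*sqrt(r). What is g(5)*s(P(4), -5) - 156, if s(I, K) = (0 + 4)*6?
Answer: -588/5 ≈ -117.60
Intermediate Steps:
P(r) = r**(3/2)
s(I, K) = 24 (s(I, K) = 4*6 = 24)
g(t) = (11 + t)/(2*t) (g(t) = (11 + t)/((2*t)) = (11 + t)*(1/(2*t)) = (11 + t)/(2*t))
g(5)*s(P(4), -5) - 156 = ((1/2)*(11 + 5)/5)*24 - 156 = ((1/2)*(1/5)*16)*24 - 156 = (8/5)*24 - 156 = 192/5 - 156 = -588/5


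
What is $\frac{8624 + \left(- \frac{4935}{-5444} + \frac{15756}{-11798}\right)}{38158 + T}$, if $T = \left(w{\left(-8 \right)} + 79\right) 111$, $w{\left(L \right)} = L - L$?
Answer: $\frac{276938705077}{1507020998612} \approx 0.18377$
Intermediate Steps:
$w{\left(L \right)} = 0$
$T = 8769$ ($T = \left(0 + 79\right) 111 = 79 \cdot 111 = 8769$)
$\frac{8624 + \left(- \frac{4935}{-5444} + \frac{15756}{-11798}\right)}{38158 + T} = \frac{8624 + \left(- \frac{4935}{-5444} + \frac{15756}{-11798}\right)}{38158 + 8769} = \frac{8624 + \left(\left(-4935\right) \left(- \frac{1}{5444}\right) + 15756 \left(- \frac{1}{11798}\right)\right)}{46927} = \left(8624 + \left(\frac{4935}{5444} - \frac{7878}{5899}\right)\right) \frac{1}{46927} = \left(8624 - \frac{13776267}{32114156}\right) \frac{1}{46927} = \frac{276938705077}{32114156} \cdot \frac{1}{46927} = \frac{276938705077}{1507020998612}$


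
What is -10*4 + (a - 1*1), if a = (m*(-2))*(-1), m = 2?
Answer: -37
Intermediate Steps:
a = 4 (a = (2*(-2))*(-1) = -4*(-1) = 4)
-10*4 + (a - 1*1) = -10*4 + (4 - 1*1) = -40 + (4 - 1) = -40 + 3 = -37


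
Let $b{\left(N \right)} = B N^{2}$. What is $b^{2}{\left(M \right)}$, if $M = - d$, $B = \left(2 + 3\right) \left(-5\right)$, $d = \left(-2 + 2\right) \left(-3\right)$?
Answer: $0$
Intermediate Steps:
$d = 0$ ($d = 0 \left(-3\right) = 0$)
$B = -25$ ($B = 5 \left(-5\right) = -25$)
$M = 0$ ($M = \left(-1\right) 0 = 0$)
$b{\left(N \right)} = - 25 N^{2}$
$b^{2}{\left(M \right)} = \left(- 25 \cdot 0^{2}\right)^{2} = \left(\left(-25\right) 0\right)^{2} = 0^{2} = 0$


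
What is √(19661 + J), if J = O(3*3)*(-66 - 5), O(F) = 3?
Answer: 2*√4862 ≈ 139.46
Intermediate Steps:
J = -213 (J = 3*(-66 - 5) = 3*(-71) = -213)
√(19661 + J) = √(19661 - 213) = √19448 = 2*√4862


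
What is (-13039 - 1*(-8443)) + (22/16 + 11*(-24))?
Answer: -38869/8 ≈ -4858.6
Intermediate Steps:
(-13039 - 1*(-8443)) + (22/16 + 11*(-24)) = (-13039 + 8443) + (22*(1/16) - 264) = -4596 + (11/8 - 264) = -4596 - 2101/8 = -38869/8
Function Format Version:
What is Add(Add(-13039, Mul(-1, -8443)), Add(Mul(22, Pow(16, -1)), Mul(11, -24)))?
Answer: Rational(-38869, 8) ≈ -4858.6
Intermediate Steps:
Add(Add(-13039, Mul(-1, -8443)), Add(Mul(22, Pow(16, -1)), Mul(11, -24))) = Add(Add(-13039, 8443), Add(Mul(22, Rational(1, 16)), -264)) = Add(-4596, Add(Rational(11, 8), -264)) = Add(-4596, Rational(-2101, 8)) = Rational(-38869, 8)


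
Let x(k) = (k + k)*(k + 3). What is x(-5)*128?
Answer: 2560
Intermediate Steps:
x(k) = 2*k*(3 + k) (x(k) = (2*k)*(3 + k) = 2*k*(3 + k))
x(-5)*128 = (2*(-5)*(3 - 5))*128 = (2*(-5)*(-2))*128 = 20*128 = 2560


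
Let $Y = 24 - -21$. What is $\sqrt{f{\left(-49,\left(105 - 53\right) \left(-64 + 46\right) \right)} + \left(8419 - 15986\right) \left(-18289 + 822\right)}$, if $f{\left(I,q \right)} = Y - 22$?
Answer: $6 \sqrt{3671467} \approx 11497.0$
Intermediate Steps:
$Y = 45$ ($Y = 24 + 21 = 45$)
$f{\left(I,q \right)} = 23$ ($f{\left(I,q \right)} = 45 - 22 = 23$)
$\sqrt{f{\left(-49,\left(105 - 53\right) \left(-64 + 46\right) \right)} + \left(8419 - 15986\right) \left(-18289 + 822\right)} = \sqrt{23 + \left(8419 - 15986\right) \left(-18289 + 822\right)} = \sqrt{23 - -132172789} = \sqrt{23 + 132172789} = \sqrt{132172812} = 6 \sqrt{3671467}$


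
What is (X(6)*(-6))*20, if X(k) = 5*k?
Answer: -3600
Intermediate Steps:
(X(6)*(-6))*20 = ((5*6)*(-6))*20 = (30*(-6))*20 = -180*20 = -3600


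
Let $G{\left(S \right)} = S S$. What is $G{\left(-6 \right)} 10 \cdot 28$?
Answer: $10080$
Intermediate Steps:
$G{\left(S \right)} = S^{2}$
$G{\left(-6 \right)} 10 \cdot 28 = \left(-6\right)^{2} \cdot 10 \cdot 28 = 36 \cdot 10 \cdot 28 = 360 \cdot 28 = 10080$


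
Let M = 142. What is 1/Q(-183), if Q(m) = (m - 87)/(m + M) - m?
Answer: 41/7773 ≈ 0.0052747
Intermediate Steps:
Q(m) = -m + (-87 + m)/(142 + m) (Q(m) = (m - 87)/(m + 142) - m = (-87 + m)/(142 + m) - m = -m + (-87 + m)/(142 + m))
1/Q(-183) = 1/((-87 - 1*(-183)² - 141*(-183))/(142 - 183)) = 1/((-87 - 1*33489 + 25803)/(-41)) = 1/(-(-87 - 33489 + 25803)/41) = 1/(-1/41*(-7773)) = 1/(7773/41) = 41/7773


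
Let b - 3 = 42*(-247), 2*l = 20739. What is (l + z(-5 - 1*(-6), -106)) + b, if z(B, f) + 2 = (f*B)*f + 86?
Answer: 22637/2 ≈ 11319.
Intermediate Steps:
l = 20739/2 (l = (½)*20739 = 20739/2 ≈ 10370.)
z(B, f) = 84 + B*f² (z(B, f) = -2 + ((f*B)*f + 86) = -2 + ((B*f)*f + 86) = -2 + (B*f² + 86) = -2 + (86 + B*f²) = 84 + B*f²)
b = -10371 (b = 3 + 42*(-247) = 3 - 10374 = -10371)
(l + z(-5 - 1*(-6), -106)) + b = (20739/2 + (84 + (-5 - 1*(-6))*(-106)²)) - 10371 = (20739/2 + (84 + (-5 + 6)*11236)) - 10371 = (20739/2 + (84 + 1*11236)) - 10371 = (20739/2 + (84 + 11236)) - 10371 = (20739/2 + 11320) - 10371 = 43379/2 - 10371 = 22637/2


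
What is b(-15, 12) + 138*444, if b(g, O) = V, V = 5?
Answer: 61277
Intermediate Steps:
b(g, O) = 5
b(-15, 12) + 138*444 = 5 + 138*444 = 5 + 61272 = 61277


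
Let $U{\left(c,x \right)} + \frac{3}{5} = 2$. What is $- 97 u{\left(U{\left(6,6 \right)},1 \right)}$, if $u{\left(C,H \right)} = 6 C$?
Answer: $- \frac{4074}{5} \approx -814.8$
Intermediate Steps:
$U{\left(c,x \right)} = \frac{7}{5}$ ($U{\left(c,x \right)} = - \frac{3}{5} + 2 = \frac{7}{5}$)
$- 97 u{\left(U{\left(6,6 \right)},1 \right)} = - 97 \cdot 6 \cdot \frac{7}{5} = \left(-97\right) \frac{42}{5} = - \frac{4074}{5}$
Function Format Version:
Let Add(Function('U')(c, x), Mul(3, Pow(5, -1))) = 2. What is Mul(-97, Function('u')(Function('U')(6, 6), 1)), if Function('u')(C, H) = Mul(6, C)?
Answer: Rational(-4074, 5) ≈ -814.80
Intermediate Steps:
Function('U')(c, x) = Rational(7, 5) (Function('U')(c, x) = Add(Rational(-3, 5), 2) = Rational(7, 5))
Mul(-97, Function('u')(Function('U')(6, 6), 1)) = Mul(-97, Mul(6, Rational(7, 5))) = Mul(-97, Rational(42, 5)) = Rational(-4074, 5)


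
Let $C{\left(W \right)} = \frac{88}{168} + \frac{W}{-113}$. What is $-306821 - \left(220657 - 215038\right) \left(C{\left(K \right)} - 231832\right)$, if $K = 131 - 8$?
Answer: $\frac{1030167044737}{791} \approx 1.3024 \cdot 10^{9}$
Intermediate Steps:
$K = 123$
$C{\left(W \right)} = \frac{11}{21} - \frac{W}{113}$ ($C{\left(W \right)} = 88 \cdot \frac{1}{168} + W \left(- \frac{1}{113}\right) = \frac{11}{21} - \frac{W}{113}$)
$-306821 - \left(220657 - 215038\right) \left(C{\left(K \right)} - 231832\right) = -306821 - \left(220657 - 215038\right) \left(\left(\frac{11}{21} - \frac{123}{113}\right) - 231832\right) = -306821 - 5619 \left(\left(\frac{11}{21} - \frac{123}{113}\right) - 231832\right) = -306821 - 5619 \left(- \frac{1340}{2373} - 231832\right) = -306821 - 5619 \left(- \frac{550138676}{2373}\right) = -306821 - - \frac{1030409740148}{791} = -306821 + \frac{1030409740148}{791} = \frac{1030167044737}{791}$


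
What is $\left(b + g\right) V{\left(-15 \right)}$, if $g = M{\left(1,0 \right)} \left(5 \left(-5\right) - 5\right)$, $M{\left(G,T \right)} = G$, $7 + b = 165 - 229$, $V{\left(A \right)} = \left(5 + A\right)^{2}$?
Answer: $-10100$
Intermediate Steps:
$b = -71$ ($b = -7 + \left(165 - 229\right) = -7 - 64 = -71$)
$g = -30$ ($g = 1 \left(5 \left(-5\right) - 5\right) = 1 \left(-25 - 5\right) = 1 \left(-30\right) = -30$)
$\left(b + g\right) V{\left(-15 \right)} = \left(-71 - 30\right) \left(5 - 15\right)^{2} = - 101 \left(-10\right)^{2} = \left(-101\right) 100 = -10100$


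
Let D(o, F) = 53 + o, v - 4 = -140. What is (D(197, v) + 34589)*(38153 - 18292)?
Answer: 691937379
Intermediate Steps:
v = -136 (v = 4 - 140 = -136)
(D(197, v) + 34589)*(38153 - 18292) = ((53 + 197) + 34589)*(38153 - 18292) = (250 + 34589)*19861 = 34839*19861 = 691937379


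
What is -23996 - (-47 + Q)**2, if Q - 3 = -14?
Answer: -27360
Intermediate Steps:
Q = -11 (Q = 3 - 14 = -11)
-23996 - (-47 + Q)**2 = -23996 - (-47 - 11)**2 = -23996 - 1*(-58)**2 = -23996 - 1*3364 = -23996 - 3364 = -27360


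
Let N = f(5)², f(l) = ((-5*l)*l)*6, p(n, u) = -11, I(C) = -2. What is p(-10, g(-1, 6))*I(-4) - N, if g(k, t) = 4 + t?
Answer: -562478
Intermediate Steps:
f(l) = -30*l² (f(l) = -5*l²*6 = -30*l²)
N = 562500 (N = (-30*5²)² = (-30*25)² = (-750)² = 562500)
p(-10, g(-1, 6))*I(-4) - N = -11*(-2) - 1*562500 = 22 - 562500 = -562478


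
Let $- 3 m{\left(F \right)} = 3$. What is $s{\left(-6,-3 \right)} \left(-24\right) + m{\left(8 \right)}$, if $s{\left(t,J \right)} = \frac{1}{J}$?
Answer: $7$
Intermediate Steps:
$m{\left(F \right)} = -1$ ($m{\left(F \right)} = \left(- \frac{1}{3}\right) 3 = -1$)
$s{\left(-6,-3 \right)} \left(-24\right) + m{\left(8 \right)} = \frac{1}{-3} \left(-24\right) - 1 = \left(- \frac{1}{3}\right) \left(-24\right) - 1 = 8 - 1 = 7$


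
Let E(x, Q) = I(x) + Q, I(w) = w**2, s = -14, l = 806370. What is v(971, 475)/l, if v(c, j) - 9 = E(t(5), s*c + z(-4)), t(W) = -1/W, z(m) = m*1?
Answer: -169862/10079625 ≈ -0.016852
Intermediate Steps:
z(m) = m
E(x, Q) = Q + x**2 (E(x, Q) = x**2 + Q = Q + x**2)
v(c, j) = 126/25 - 14*c (v(c, j) = 9 + ((-14*c - 4) + (-1/5)**2) = 9 + ((-4 - 14*c) + (-1*1/5)**2) = 9 + ((-4 - 14*c) + (-1/5)**2) = 9 + ((-4 - 14*c) + 1/25) = 9 + (-99/25 - 14*c) = 126/25 - 14*c)
v(971, 475)/l = (126/25 - 14*971)/806370 = (126/25 - 13594)*(1/806370) = -339724/25*1/806370 = -169862/10079625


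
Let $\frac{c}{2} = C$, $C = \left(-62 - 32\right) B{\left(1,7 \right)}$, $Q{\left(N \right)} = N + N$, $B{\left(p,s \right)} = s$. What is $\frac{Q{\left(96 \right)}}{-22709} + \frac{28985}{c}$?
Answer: $- \frac{658473037}{29885044} \approx -22.034$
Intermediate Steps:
$Q{\left(N \right)} = 2 N$
$C = -658$ ($C = \left(-62 - 32\right) 7 = \left(-94\right) 7 = -658$)
$c = -1316$ ($c = 2 \left(-658\right) = -1316$)
$\frac{Q{\left(96 \right)}}{-22709} + \frac{28985}{c} = \frac{2 \cdot 96}{-22709} + \frac{28985}{-1316} = 192 \left(- \frac{1}{22709}\right) + 28985 \left(- \frac{1}{1316}\right) = - \frac{192}{22709} - \frac{28985}{1316} = - \frac{658473037}{29885044}$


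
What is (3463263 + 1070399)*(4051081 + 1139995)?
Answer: 23534584000312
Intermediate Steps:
(3463263 + 1070399)*(4051081 + 1139995) = 4533662*5191076 = 23534584000312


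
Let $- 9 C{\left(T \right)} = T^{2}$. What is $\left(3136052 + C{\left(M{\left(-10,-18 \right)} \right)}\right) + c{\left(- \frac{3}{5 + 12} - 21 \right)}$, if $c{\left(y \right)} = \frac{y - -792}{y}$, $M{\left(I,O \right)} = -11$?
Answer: $\frac{141120097}{45} \approx 3.136 \cdot 10^{6}$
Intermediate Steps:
$C{\left(T \right)} = - \frac{T^{2}}{9}$
$c{\left(y \right)} = \frac{792 + y}{y}$ ($c{\left(y \right)} = \frac{y + 792}{y} = \frac{792 + y}{y}$)
$\left(3136052 + C{\left(M{\left(-10,-18 \right)} \right)}\right) + c{\left(- \frac{3}{5 + 12} - 21 \right)} = \left(3136052 - \frac{\left(-11\right)^{2}}{9}\right) + \frac{792 - \left(21 + \frac{3}{5 + 12}\right)}{- \frac{3}{5 + 12} - 21} = \left(3136052 - \frac{121}{9}\right) + \frac{792 - \left(21 + \frac{3}{17}\right)}{- \frac{3}{17} - 21} = \left(3136052 - \frac{121}{9}\right) + \frac{792 - \frac{360}{17}}{\left(-3\right) \frac{1}{17} - 21} = \frac{28224347}{9} + \frac{792 - \frac{360}{17}}{- \frac{3}{17} - 21} = \frac{28224347}{9} + \frac{792 - \frac{360}{17}}{- \frac{360}{17}} = \frac{28224347}{9} - \frac{182}{5} = \frac{141120097}{45}$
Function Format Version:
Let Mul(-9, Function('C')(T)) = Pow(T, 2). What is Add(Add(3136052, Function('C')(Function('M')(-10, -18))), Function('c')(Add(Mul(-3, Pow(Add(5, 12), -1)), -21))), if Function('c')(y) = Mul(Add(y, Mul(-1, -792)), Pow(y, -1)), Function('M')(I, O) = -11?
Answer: Rational(141120097, 45) ≈ 3.1360e+6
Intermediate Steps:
Function('C')(T) = Mul(Rational(-1, 9), Pow(T, 2))
Function('c')(y) = Mul(Pow(y, -1), Add(792, y)) (Function('c')(y) = Mul(Add(y, 792), Pow(y, -1)) = Mul(Add(792, y), Pow(y, -1)) = Mul(Pow(y, -1), Add(792, y)))
Add(Add(3136052, Function('C')(Function('M')(-10, -18))), Function('c')(Add(Mul(-3, Pow(Add(5, 12), -1)), -21))) = Add(Add(3136052, Mul(Rational(-1, 9), Pow(-11, 2))), Mul(Pow(Add(Mul(-3, Pow(Add(5, 12), -1)), -21), -1), Add(792, Add(Mul(-3, Pow(Add(5, 12), -1)), -21)))) = Add(Add(3136052, Mul(Rational(-1, 9), 121)), Mul(Pow(Add(Mul(-3, Pow(17, -1)), -21), -1), Add(792, Add(Mul(-3, Pow(17, -1)), -21)))) = Add(Add(3136052, Rational(-121, 9)), Mul(Pow(Add(Mul(-3, Rational(1, 17)), -21), -1), Add(792, Add(Mul(-3, Rational(1, 17)), -21)))) = Add(Rational(28224347, 9), Mul(Pow(Add(Rational(-3, 17), -21), -1), Add(792, Add(Rational(-3, 17), -21)))) = Add(Rational(28224347, 9), Mul(Pow(Rational(-360, 17), -1), Add(792, Rational(-360, 17)))) = Add(Rational(28224347, 9), Mul(Rational(-17, 360), Rational(13104, 17))) = Add(Rational(28224347, 9), Rational(-182, 5)) = Rational(141120097, 45)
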